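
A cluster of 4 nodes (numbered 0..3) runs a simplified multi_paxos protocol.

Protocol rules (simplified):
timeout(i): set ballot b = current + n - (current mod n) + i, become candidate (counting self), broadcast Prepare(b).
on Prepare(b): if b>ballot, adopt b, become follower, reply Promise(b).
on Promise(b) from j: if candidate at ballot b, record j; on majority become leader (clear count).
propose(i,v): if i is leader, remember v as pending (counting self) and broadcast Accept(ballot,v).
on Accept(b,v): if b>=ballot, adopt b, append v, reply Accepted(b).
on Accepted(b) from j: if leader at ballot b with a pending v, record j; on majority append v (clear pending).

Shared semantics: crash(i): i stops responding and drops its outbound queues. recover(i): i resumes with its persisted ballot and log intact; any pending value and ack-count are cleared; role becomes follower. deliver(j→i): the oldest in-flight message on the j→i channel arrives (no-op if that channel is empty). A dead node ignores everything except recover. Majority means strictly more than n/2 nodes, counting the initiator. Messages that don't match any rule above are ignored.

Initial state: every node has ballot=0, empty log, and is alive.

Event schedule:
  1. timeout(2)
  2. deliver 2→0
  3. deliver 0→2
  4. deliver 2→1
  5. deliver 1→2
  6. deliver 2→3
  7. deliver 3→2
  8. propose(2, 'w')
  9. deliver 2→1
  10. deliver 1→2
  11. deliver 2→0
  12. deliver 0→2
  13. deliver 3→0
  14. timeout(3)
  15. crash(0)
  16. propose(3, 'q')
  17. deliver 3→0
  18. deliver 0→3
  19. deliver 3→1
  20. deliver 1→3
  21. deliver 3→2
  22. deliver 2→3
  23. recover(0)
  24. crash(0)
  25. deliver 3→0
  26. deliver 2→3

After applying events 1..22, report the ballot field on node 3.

11

[1] timeout(2) → N2(cand b6 [-])
[2] deliver 2→0 → N0(foll b6 [-])
[3] deliver 0→2 → ∅
[4] deliver 2→1 → N1(foll b6 [-])
[5] deliver 1→2 → N2(lead b6 [-])
[6] deliver 2→3 → N3(foll b6 [-])
[7] deliver 3→2 → ∅
[8] propose(2,'w') → ∅
[9] deliver 2→1 → N1(foll b6 [w])
[10] deliver 1→2 → ∅
[11] deliver 2→0 → N0(foll b6 [w])
[12] deliver 0→2 → N2(lead b6 [w])
[13] deliver 3→0 → ∅
[14] timeout(3) → N3(cand b11 [-])
[15] crash(0) → N0(✗foll b6 [w])
[16] propose(3,'q') → ∅
[17] deliver 3→0 → ∅
[18] deliver 0→3 → ∅
[19] deliver 3→1 → N1(foll b11 [w])
[20] deliver 1→3 → ∅
[21] deliver 3→2 → N2(foll b11 [w])
[22] deliver 2→3 → ∅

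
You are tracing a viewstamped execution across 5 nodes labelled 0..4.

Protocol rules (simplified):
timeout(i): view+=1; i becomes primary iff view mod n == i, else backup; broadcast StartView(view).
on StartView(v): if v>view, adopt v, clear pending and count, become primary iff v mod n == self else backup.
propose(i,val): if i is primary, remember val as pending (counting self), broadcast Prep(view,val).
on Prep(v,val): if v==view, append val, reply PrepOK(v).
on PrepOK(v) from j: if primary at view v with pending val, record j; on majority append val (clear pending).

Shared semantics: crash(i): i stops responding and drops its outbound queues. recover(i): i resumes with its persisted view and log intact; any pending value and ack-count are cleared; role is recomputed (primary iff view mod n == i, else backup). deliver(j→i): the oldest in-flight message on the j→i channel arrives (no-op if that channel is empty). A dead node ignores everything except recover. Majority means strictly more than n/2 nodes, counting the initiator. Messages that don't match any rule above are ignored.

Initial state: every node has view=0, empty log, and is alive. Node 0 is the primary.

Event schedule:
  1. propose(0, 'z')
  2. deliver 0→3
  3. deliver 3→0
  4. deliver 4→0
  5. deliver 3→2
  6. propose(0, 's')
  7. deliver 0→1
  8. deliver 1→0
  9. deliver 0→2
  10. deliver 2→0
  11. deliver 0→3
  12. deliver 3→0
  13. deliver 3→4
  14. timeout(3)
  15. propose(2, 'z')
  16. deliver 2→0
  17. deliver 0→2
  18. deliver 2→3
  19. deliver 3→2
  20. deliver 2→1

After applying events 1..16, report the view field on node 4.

0

e1 propose(0,'z'): ·
e2 deliver 0→3: 3[back,v=0,z]
e3 deliver 3→0: ·
e4 deliver 4→0: ·
e5 deliver 3→2: ·
e6 propose(0,'s'): ·
e7 deliver 0→1: 1[back,v=0,z]
e8 deliver 1→0: ·
e9 deliver 0→2: 2[back,v=0,z]
e10 deliver 2→0: 0[prim,v=0,s]
e11 deliver 0→3: 3[back,v=0,z,s]
e12 deliver 3→0: ·
e13 deliver 3→4: ·
e14 timeout(3): 3[back,v=1,z,s]
e15 propose(2,'z'): ·
e16 deliver 2→0: ·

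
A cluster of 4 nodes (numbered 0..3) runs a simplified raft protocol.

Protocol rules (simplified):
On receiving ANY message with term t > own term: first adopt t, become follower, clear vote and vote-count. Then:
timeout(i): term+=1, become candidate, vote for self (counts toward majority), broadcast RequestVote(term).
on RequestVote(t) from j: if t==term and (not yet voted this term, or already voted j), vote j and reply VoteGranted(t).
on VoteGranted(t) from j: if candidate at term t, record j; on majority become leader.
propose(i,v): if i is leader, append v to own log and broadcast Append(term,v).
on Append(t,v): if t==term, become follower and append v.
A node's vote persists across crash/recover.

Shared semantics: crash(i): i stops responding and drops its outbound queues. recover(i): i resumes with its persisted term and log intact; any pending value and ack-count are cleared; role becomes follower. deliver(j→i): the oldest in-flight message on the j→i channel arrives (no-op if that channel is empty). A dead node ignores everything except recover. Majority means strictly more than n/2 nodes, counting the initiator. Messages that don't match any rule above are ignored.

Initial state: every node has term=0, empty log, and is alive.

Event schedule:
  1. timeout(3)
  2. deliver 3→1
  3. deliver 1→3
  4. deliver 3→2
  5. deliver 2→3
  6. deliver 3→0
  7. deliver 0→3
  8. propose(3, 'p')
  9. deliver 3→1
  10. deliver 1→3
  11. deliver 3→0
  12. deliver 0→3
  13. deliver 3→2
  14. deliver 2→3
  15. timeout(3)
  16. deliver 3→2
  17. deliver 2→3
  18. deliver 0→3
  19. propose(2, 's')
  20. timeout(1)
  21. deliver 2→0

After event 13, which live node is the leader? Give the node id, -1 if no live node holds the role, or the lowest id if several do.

e1 timeout(3): 3[cand,t=1,-]
e2 deliver 3→1: 1[foll,t=1,-]
e3 deliver 1→3: ·
e4 deliver 3→2: 2[foll,t=1,-]
e5 deliver 2→3: 3[lead,t=1,-]
e6 deliver 3→0: 0[foll,t=1,-]
e7 deliver 0→3: ·
e8 propose(3,'p'): 3[lead,t=1,p]
e9 deliver 3→1: 1[foll,t=1,p]
e10 deliver 1→3: ·
e11 deliver 3→0: 0[foll,t=1,p]
e12 deliver 0→3: ·
e13 deliver 3→2: 2[foll,t=1,p]

3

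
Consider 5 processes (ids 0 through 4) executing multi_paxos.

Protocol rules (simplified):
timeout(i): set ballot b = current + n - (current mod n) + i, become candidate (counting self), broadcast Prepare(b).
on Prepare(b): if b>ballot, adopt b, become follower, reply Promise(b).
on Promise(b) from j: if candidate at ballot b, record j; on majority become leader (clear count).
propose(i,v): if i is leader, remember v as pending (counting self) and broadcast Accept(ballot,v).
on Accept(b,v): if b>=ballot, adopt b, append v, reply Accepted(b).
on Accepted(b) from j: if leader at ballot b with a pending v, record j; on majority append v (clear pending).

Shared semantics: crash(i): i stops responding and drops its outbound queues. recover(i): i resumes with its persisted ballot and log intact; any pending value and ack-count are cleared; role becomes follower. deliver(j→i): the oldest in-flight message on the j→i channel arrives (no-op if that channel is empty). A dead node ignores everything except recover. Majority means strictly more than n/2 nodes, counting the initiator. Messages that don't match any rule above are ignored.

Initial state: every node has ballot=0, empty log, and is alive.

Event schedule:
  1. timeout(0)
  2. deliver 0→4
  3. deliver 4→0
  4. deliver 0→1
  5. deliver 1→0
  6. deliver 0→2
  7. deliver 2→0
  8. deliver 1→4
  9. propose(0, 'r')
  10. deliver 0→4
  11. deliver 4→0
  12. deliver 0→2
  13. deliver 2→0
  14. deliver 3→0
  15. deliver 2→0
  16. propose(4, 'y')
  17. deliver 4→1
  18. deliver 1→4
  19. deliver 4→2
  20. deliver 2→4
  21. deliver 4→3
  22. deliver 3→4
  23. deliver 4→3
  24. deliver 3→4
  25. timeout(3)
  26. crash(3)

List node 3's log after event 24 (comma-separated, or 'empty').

empty

step 1 timeout(0): 0={cand,b=5,log=-}
step 2 deliver 0→4: 4={foll,b=5,log=-}
step 3 deliver 4→0: —
step 4 deliver 0→1: 1={foll,b=5,log=-}
step 5 deliver 1→0: 0={lead,b=5,log=-}
step 6 deliver 0→2: 2={foll,b=5,log=-}
step 7 deliver 2→0: —
step 8 deliver 1→4: —
step 9 propose(0,'r'): —
step 10 deliver 0→4: 4={foll,b=5,log=r}
step 11 deliver 4→0: —
step 12 deliver 0→2: 2={foll,b=5,log=r}
step 13 deliver 2→0: 0={lead,b=5,log=r}
step 14 deliver 3→0: —
step 15 deliver 2→0: —
step 16 propose(4,'y'): —
step 17 deliver 4→1: —
step 18 deliver 1→4: —
step 19 deliver 4→2: —
step 20 deliver 2→4: —
step 21 deliver 4→3: —
step 22 deliver 3→4: —
step 23 deliver 4→3: —
step 24 deliver 3→4: —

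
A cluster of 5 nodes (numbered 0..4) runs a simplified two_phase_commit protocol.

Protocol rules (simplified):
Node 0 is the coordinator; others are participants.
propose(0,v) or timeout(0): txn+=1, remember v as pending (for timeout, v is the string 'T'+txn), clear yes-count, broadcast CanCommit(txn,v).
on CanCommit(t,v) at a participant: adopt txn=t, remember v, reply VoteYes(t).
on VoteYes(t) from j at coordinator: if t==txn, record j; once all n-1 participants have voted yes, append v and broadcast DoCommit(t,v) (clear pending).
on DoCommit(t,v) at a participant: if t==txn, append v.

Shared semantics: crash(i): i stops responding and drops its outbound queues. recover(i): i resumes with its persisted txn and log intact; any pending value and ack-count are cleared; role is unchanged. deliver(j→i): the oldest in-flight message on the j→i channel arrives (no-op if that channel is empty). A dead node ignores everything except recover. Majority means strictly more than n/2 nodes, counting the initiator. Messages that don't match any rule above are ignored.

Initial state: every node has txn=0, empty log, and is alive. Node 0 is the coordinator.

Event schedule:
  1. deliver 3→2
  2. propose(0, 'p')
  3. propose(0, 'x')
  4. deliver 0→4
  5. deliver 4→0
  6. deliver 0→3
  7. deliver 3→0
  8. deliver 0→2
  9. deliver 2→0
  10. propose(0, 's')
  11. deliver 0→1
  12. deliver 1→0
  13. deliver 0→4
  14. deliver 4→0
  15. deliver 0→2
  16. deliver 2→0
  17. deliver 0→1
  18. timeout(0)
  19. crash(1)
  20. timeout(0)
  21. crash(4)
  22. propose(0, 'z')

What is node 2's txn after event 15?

e1 deliver 3→2: ·
e2 propose(0,'p'): 0[coor,t=1,-]
e3 propose(0,'x'): 0[coor,t=2,-]
e4 deliver 0→4: 4[part,t=1,-]
e5 deliver 4→0: ·
e6 deliver 0→3: 3[part,t=1,-]
e7 deliver 3→0: ·
e8 deliver 0→2: 2[part,t=1,-]
e9 deliver 2→0: ·
e10 propose(0,'s'): 0[coor,t=3,-]
e11 deliver 0→1: 1[part,t=1,-]
e12 deliver 1→0: ·
e13 deliver 0→4: 4[part,t=2,-]
e14 deliver 4→0: ·
e15 deliver 0→2: 2[part,t=2,-]

2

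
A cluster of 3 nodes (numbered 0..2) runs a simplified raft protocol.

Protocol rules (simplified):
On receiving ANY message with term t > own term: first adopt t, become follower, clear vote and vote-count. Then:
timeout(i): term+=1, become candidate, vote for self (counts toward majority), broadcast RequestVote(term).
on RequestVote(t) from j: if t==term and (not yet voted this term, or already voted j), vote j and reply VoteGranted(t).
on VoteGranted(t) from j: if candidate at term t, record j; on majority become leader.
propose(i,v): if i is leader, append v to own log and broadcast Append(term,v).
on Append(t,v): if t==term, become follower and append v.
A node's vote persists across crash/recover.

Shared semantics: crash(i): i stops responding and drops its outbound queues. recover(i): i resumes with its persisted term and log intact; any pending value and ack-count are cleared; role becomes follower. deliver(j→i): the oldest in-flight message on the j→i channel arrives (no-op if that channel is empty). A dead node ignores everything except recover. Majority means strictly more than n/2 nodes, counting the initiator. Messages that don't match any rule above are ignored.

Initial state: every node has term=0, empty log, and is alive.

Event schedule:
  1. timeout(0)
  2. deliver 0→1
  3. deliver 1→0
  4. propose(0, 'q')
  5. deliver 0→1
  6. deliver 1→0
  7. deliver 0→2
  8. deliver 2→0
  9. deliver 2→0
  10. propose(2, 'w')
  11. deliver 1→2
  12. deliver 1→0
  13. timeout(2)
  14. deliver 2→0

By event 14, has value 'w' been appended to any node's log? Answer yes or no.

no

step 1 timeout(0): 0={cand,t=1,log=-}
step 2 deliver 0→1: 1={foll,t=1,log=-}
step 3 deliver 1→0: 0={lead,t=1,log=-}
step 4 propose(0,'q'): 0={lead,t=1,log=q}
step 5 deliver 0→1: 1={foll,t=1,log=q}
step 6 deliver 1→0: —
step 7 deliver 0→2: 2={foll,t=1,log=-}
step 8 deliver 2→0: —
step 9 deliver 2→0: —
step 10 propose(2,'w'): —
step 11 deliver 1→2: —
step 12 deliver 1→0: —
step 13 timeout(2): 2={cand,t=2,log=-}
step 14 deliver 2→0: 0={foll,t=2,log=q}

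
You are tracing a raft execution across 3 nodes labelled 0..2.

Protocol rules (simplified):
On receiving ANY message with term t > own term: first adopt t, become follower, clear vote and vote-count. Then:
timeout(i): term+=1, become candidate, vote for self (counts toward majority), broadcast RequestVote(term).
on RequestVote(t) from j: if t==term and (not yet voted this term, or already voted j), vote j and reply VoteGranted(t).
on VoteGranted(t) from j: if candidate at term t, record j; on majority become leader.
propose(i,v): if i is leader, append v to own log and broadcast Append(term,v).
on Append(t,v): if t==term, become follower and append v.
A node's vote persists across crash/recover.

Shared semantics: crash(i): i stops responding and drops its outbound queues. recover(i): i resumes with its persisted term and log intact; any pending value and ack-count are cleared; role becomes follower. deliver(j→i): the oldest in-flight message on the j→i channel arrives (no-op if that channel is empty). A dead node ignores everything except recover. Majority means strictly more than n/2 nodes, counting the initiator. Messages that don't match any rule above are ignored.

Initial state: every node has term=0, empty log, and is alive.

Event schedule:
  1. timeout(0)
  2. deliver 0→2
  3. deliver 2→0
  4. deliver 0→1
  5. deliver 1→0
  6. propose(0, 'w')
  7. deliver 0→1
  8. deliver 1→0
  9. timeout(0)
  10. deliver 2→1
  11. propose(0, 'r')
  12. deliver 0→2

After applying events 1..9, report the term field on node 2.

1

after 1 — timeout(0): n0:cand/t1/[-]
after 2 — deliver 0→2: n2:foll/t1/[-]
after 3 — deliver 2→0: n0:lead/t1/[-]
after 4 — deliver 0→1: n1:foll/t1/[-]
after 5 — deliver 1→0: ·
after 6 — propose(0,'w'): n0:lead/t1/[w]
after 7 — deliver 0→1: n1:foll/t1/[w]
after 8 — deliver 1→0: ·
after 9 — timeout(0): n0:cand/t2/[w]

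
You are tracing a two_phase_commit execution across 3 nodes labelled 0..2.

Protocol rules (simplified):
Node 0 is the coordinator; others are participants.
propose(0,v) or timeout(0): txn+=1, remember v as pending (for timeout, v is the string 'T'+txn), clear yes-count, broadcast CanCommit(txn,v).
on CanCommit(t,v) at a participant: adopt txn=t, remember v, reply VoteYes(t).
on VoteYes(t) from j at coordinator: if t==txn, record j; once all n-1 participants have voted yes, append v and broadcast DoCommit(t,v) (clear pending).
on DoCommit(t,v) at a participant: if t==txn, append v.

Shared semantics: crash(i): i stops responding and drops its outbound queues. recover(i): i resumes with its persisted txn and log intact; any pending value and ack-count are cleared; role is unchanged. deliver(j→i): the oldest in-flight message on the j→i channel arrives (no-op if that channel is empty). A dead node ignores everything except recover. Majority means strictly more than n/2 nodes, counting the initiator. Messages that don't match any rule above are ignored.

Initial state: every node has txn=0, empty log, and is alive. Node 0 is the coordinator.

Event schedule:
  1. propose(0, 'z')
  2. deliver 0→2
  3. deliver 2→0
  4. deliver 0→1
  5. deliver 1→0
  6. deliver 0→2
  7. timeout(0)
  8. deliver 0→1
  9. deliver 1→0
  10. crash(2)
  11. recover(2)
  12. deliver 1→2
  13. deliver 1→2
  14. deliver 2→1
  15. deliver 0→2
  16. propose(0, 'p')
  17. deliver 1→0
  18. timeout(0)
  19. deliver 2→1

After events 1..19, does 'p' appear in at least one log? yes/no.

1. propose(0,'z'):  <0:coor t1 ->
2. deliver 0→2:  <2:part t1 ->
3. deliver 2→0:  nop
4. deliver 0→1:  <1:part t1 ->
5. deliver 1→0:  <0:coor t1 z>
6. deliver 0→2:  <2:part t1 z>
7. timeout(0):  <0:coor t2 z>
8. deliver 0→1:  <1:part t1 z>
9. deliver 1→0:  nop
10. crash(2):  <2:✗part t1 z>
11. recover(2):  <2:part t1 z>
12. deliver 1→2:  nop
13. deliver 1→2:  nop
14. deliver 2→1:  nop
15. deliver 0→2:  <2:part t2 z>
16. propose(0,'p'):  <0:coor t3 z>
17. deliver 1→0:  nop
18. timeout(0):  <0:coor t4 z>
19. deliver 2→1:  nop

no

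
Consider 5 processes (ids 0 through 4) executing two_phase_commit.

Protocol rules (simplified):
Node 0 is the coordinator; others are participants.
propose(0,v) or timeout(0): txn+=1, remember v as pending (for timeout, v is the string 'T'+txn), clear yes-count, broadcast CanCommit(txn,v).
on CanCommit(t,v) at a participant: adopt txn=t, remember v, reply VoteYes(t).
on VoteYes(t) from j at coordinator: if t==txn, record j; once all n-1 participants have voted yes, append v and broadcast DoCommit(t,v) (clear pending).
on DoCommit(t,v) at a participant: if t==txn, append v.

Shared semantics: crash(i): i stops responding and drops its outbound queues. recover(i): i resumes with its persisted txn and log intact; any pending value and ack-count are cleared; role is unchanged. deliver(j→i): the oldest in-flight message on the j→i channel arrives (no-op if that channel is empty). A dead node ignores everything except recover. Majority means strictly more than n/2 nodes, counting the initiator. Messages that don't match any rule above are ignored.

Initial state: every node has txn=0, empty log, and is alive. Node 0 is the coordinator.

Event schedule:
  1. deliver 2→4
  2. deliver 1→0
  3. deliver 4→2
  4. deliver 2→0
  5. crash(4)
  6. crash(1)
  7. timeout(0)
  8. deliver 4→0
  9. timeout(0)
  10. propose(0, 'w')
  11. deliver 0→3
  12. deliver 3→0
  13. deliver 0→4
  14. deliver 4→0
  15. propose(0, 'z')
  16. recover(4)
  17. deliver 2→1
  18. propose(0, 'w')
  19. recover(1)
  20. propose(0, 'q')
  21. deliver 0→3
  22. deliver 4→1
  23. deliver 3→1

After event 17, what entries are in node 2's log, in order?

after 1 — deliver 2→4: ·
after 2 — deliver 1→0: ·
after 3 — deliver 4→2: ·
after 4 — deliver 2→0: ·
after 5 — crash(4): n4:✗part/t0/[-]
after 6 — crash(1): n1:✗part/t0/[-]
after 7 — timeout(0): n0:coor/t1/[-]
after 8 — deliver 4→0: ·
after 9 — timeout(0): n0:coor/t2/[-]
after 10 — propose(0,'w'): n0:coor/t3/[-]
after 11 — deliver 0→3: n3:part/t1/[-]
after 12 — deliver 3→0: ·
after 13 — deliver 0→4: ·
after 14 — deliver 4→0: ·
after 15 — propose(0,'z'): n0:coor/t4/[-]
after 16 — recover(4): n4:part/t0/[-]
after 17 — deliver 2→1: ·

empty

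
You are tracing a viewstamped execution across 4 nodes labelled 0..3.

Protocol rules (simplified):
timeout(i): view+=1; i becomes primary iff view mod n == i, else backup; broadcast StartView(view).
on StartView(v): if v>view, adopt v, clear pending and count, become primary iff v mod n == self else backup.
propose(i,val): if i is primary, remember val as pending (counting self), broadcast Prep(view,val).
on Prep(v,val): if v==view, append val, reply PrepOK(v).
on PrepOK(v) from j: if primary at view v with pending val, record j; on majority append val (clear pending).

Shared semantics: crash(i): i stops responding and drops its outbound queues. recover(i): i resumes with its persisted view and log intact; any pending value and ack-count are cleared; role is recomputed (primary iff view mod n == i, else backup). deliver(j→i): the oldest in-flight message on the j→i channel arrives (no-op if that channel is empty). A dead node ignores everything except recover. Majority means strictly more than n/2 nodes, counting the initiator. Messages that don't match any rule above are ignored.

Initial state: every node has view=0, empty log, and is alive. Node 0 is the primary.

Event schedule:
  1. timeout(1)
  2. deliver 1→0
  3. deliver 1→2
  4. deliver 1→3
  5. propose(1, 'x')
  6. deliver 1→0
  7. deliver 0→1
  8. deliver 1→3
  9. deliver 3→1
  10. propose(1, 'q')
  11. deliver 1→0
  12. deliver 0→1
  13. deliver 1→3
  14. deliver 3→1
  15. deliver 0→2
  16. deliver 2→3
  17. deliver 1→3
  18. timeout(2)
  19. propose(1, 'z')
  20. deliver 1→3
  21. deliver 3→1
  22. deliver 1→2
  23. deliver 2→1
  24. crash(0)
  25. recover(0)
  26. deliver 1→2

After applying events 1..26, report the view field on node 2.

2

after 1 — timeout(1): n1:prim/v1/[-]
after 2 — deliver 1→0: n0:back/v1/[-]
after 3 — deliver 1→2: n2:back/v1/[-]
after 4 — deliver 1→3: n3:back/v1/[-]
after 5 — propose(1,'x'): ·
after 6 — deliver 1→0: n0:back/v1/[x]
after 7 — deliver 0→1: ·
after 8 — deliver 1→3: n3:back/v1/[x]
after 9 — deliver 3→1: n1:prim/v1/[x]
after 10 — propose(1,'q'): ·
after 11 — deliver 1→0: n0:back/v1/[x,q]
after 12 — deliver 0→1: ·
after 13 — deliver 1→3: n3:back/v1/[x,q]
after 14 — deliver 3→1: n1:prim/v1/[x,q]
after 15 — deliver 0→2: ·
after 16 — deliver 2→3: ·
after 17 — deliver 1→3: ·
after 18 — timeout(2): n2:prim/v2/[-]
after 19 — propose(1,'z'): ·
after 20 — deliver 1→3: n3:back/v1/[x,q,z]
after 21 — deliver 3→1: ·
after 22 — deliver 1→2: ·
after 23 — deliver 2→1: n1:back/v2/[x,q]
after 24 — crash(0): n0:✗back/v1/[x,q]
after 25 — recover(0): n0:back/v1/[x,q]
after 26 — deliver 1→2: ·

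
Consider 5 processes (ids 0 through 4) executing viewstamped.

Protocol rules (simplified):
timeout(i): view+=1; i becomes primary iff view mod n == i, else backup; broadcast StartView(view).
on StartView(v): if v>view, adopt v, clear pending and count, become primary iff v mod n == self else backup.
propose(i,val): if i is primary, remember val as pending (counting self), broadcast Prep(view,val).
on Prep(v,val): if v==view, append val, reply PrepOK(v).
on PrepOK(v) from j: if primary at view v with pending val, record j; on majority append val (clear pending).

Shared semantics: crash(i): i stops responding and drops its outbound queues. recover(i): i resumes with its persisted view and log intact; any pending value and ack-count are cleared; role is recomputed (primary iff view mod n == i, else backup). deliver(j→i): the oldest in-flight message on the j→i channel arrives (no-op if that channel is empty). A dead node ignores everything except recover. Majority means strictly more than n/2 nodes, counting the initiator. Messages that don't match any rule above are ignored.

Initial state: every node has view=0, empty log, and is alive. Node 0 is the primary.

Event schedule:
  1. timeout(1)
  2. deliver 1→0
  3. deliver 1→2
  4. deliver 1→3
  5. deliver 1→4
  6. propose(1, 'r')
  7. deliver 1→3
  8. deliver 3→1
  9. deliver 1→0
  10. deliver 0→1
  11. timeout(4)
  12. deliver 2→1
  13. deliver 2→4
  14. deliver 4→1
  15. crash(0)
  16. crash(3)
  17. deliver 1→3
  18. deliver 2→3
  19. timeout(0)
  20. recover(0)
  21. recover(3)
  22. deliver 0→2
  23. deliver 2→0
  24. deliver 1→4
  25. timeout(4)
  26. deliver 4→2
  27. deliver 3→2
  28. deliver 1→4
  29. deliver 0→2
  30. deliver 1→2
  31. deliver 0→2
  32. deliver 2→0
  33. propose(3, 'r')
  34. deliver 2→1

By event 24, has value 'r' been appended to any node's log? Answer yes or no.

yes

step 1 timeout(1): 1={prim,v=1,log=-}
step 2 deliver 1→0: 0={back,v=1,log=-}
step 3 deliver 1→2: 2={back,v=1,log=-}
step 4 deliver 1→3: 3={back,v=1,log=-}
step 5 deliver 1→4: 4={back,v=1,log=-}
step 6 propose(1,'r'): —
step 7 deliver 1→3: 3={back,v=1,log=r}
step 8 deliver 3→1: —
step 9 deliver 1→0: 0={back,v=1,log=r}
step 10 deliver 0→1: 1={prim,v=1,log=r}
step 11 timeout(4): 4={back,v=2,log=-}
step 12 deliver 2→1: —
step 13 deliver 2→4: —
step 14 deliver 4→1: 1={back,v=2,log=r}
step 15 crash(0): 0={✗back,v=1,log=r}
step 16 crash(3): 3={✗back,v=1,log=r}
step 17 deliver 1→3: —
step 18 deliver 2→3: —
step 19 timeout(0): —
step 20 recover(0): 0={back,v=1,log=r}
step 21 recover(3): 3={back,v=1,log=r}
step 22 deliver 0→2: —
step 23 deliver 2→0: —
step 24 deliver 1→4: —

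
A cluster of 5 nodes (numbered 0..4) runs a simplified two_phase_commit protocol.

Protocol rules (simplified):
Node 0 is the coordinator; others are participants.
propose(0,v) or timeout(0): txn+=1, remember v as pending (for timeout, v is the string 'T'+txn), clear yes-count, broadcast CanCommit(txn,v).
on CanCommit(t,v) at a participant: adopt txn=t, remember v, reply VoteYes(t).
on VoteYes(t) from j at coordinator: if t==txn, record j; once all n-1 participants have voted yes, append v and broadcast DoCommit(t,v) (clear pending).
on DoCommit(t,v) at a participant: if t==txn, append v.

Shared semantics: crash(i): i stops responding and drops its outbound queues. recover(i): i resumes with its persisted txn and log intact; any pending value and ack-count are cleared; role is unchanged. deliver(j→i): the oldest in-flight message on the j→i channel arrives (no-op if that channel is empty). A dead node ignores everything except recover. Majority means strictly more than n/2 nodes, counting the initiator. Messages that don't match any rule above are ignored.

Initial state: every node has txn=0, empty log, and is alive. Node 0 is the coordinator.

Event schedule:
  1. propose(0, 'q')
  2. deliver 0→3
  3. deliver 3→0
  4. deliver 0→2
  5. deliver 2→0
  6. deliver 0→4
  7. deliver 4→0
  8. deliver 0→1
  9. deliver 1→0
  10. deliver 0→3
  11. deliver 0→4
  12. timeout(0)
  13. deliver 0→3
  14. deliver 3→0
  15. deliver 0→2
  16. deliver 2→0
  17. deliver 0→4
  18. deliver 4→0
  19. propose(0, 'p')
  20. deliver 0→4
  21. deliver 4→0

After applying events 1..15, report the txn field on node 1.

1

1. propose(0,'q'):  <0:coor t1 ->
2. deliver 0→3:  <3:part t1 ->
3. deliver 3→0:  nop
4. deliver 0→2:  <2:part t1 ->
5. deliver 2→0:  nop
6. deliver 0→4:  <4:part t1 ->
7. deliver 4→0:  nop
8. deliver 0→1:  <1:part t1 ->
9. deliver 1→0:  <0:coor t1 q>
10. deliver 0→3:  <3:part t1 q>
11. deliver 0→4:  <4:part t1 q>
12. timeout(0):  <0:coor t2 q>
13. deliver 0→3:  <3:part t2 q>
14. deliver 3→0:  nop
15. deliver 0→2:  <2:part t1 q>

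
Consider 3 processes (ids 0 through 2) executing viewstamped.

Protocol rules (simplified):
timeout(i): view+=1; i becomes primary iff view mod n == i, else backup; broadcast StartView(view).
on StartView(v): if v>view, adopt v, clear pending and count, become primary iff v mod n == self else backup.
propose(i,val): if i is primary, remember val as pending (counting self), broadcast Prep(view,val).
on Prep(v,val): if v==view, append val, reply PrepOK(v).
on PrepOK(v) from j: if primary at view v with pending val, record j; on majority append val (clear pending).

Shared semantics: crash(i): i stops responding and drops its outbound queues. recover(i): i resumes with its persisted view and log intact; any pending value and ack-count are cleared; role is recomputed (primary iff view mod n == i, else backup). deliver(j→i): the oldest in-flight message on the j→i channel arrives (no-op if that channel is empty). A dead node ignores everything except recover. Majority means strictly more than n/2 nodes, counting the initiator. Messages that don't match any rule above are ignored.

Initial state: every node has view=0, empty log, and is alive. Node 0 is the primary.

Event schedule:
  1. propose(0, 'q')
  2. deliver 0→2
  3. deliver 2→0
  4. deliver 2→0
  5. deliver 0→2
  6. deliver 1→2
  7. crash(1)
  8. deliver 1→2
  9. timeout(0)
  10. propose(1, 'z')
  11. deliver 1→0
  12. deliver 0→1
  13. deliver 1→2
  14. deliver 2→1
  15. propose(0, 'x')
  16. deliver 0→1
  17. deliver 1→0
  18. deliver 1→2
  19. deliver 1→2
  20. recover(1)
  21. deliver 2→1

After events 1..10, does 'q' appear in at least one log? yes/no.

yes

[1] propose(0,'q') → ∅
[2] deliver 0→2 → N2(back v0 [q])
[3] deliver 2→0 → N0(prim v0 [q])
[4] deliver 2→0 → ∅
[5] deliver 0→2 → ∅
[6] deliver 1→2 → ∅
[7] crash(1) → N1(✗back v0 [-])
[8] deliver 1→2 → ∅
[9] timeout(0) → N0(back v1 [q])
[10] propose(1,'z') → ∅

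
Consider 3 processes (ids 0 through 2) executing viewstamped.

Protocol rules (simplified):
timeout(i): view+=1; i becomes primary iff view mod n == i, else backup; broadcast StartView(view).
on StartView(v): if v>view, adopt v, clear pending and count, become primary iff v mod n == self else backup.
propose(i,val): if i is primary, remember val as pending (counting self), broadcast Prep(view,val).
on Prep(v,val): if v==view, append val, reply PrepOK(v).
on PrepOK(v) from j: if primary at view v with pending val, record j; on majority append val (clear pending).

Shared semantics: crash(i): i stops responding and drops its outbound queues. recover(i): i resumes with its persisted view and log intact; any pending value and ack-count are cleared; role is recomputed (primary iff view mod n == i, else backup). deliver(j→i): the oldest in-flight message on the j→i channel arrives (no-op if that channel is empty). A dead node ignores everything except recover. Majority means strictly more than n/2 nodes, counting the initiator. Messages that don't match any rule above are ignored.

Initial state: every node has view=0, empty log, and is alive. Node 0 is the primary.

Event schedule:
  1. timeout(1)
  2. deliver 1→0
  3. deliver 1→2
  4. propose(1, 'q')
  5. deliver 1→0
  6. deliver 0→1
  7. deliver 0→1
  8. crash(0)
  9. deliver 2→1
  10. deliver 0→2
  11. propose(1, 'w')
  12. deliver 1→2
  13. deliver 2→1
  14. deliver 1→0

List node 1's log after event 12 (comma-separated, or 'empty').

q

step 1 timeout(1): 1={prim,v=1,log=-}
step 2 deliver 1→0: 0={back,v=1,log=-}
step 3 deliver 1→2: 2={back,v=1,log=-}
step 4 propose(1,'q'): —
step 5 deliver 1→0: 0={back,v=1,log=q}
step 6 deliver 0→1: 1={prim,v=1,log=q}
step 7 deliver 0→1: —
step 8 crash(0): 0={✗back,v=1,log=q}
step 9 deliver 2→1: —
step 10 deliver 0→2: —
step 11 propose(1,'w'): —
step 12 deliver 1→2: 2={back,v=1,log=q}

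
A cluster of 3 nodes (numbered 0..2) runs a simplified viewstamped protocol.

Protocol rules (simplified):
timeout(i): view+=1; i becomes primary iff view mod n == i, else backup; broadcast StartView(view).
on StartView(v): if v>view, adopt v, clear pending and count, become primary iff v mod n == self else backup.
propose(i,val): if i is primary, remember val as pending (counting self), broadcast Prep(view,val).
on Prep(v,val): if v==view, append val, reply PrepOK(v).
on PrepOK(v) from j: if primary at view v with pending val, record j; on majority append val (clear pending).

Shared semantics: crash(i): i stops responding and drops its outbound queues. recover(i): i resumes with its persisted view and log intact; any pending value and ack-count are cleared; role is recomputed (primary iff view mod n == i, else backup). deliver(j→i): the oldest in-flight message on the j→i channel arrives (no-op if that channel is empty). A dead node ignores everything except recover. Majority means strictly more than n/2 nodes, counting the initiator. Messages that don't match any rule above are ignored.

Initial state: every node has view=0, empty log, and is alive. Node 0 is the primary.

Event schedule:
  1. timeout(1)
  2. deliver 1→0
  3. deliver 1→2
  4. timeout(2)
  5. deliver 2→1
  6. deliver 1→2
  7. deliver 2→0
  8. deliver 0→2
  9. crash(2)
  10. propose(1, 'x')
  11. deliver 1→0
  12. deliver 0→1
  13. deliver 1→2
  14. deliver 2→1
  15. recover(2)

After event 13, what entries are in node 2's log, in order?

empty

e1 timeout(1): 1[prim,v=1,-]
e2 deliver 1→0: 0[back,v=1,-]
e3 deliver 1→2: 2[back,v=1,-]
e4 timeout(2): 2[prim,v=2,-]
e5 deliver 2→1: 1[back,v=2,-]
e6 deliver 1→2: ·
e7 deliver 2→0: 0[back,v=2,-]
e8 deliver 0→2: ·
e9 crash(2): 2[✗prim,v=2,-]
e10 propose(1,'x'): ·
e11 deliver 1→0: ·
e12 deliver 0→1: ·
e13 deliver 1→2: ·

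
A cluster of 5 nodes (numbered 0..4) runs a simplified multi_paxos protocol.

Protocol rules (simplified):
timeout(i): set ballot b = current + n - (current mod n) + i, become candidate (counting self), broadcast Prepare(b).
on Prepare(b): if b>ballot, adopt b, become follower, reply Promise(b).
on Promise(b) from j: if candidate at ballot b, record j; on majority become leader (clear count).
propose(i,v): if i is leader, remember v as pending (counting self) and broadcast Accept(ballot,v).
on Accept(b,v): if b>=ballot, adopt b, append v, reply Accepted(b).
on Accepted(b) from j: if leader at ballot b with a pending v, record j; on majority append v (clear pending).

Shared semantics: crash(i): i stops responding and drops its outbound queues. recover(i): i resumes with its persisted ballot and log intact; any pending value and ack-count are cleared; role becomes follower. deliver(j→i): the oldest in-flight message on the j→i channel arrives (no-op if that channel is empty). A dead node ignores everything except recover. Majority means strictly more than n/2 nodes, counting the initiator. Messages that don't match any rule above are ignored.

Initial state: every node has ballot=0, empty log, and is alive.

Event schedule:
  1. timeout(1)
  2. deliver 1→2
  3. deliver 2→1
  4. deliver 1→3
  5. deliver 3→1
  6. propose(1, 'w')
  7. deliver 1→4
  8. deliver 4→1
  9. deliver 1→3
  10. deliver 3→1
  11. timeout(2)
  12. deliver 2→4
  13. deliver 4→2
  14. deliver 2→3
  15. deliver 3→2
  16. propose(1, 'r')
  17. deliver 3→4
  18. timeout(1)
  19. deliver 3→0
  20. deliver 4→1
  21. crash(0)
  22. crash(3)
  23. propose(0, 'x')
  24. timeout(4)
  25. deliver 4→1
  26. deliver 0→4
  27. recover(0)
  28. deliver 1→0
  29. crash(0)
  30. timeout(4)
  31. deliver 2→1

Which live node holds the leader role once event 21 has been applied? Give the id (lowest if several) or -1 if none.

2

1. timeout(1):  <1:cand b6 ->
2. deliver 1→2:  <2:foll b6 ->
3. deliver 2→1:  nop
4. deliver 1→3:  <3:foll b6 ->
5. deliver 3→1:  <1:lead b6 ->
6. propose(1,'w'):  nop
7. deliver 1→4:  <4:foll b6 ->
8. deliver 4→1:  nop
9. deliver 1→3:  <3:foll b6 w>
10. deliver 3→1:  nop
11. timeout(2):  <2:cand b12 ->
12. deliver 2→4:  <4:foll b12 ->
13. deliver 4→2:  nop
14. deliver 2→3:  <3:foll b12 w>
15. deliver 3→2:  <2:lead b12 ->
16. propose(1,'r'):  nop
17. deliver 3→4:  nop
18. timeout(1):  <1:cand b11 ->
19. deliver 3→0:  nop
20. deliver 4→1:  nop
21. crash(0):  <0:✗foll b0 ->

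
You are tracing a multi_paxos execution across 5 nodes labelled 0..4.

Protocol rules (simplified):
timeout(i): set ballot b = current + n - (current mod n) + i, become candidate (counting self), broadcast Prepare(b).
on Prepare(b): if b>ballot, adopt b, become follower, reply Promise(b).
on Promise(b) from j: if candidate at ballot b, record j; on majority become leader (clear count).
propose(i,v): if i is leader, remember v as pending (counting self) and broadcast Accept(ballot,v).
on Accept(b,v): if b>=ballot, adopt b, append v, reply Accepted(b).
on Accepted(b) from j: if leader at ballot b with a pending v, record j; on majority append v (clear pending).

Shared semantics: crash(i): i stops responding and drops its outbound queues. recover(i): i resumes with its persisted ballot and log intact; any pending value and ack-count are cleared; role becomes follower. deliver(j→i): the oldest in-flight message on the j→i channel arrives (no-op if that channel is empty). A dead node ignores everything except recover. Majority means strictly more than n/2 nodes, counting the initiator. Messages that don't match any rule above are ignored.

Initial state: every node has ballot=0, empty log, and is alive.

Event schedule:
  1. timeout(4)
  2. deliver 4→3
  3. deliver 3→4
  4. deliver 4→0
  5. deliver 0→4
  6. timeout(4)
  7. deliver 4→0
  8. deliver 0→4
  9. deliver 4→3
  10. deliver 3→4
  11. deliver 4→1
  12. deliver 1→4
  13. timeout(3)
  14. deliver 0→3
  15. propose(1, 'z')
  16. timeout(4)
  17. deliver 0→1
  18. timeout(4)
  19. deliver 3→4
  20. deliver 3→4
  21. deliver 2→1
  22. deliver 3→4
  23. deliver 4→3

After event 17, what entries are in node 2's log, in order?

empty

e1 timeout(4): 4[cand,b=9,-]
e2 deliver 4→3: 3[foll,b=9,-]
e3 deliver 3→4: ·
e4 deliver 4→0: 0[foll,b=9,-]
e5 deliver 0→4: 4[lead,b=9,-]
e6 timeout(4): 4[cand,b=14,-]
e7 deliver 4→0: 0[foll,b=14,-]
e8 deliver 0→4: ·
e9 deliver 4→3: 3[foll,b=14,-]
e10 deliver 3→4: 4[lead,b=14,-]
e11 deliver 4→1: 1[foll,b=9,-]
e12 deliver 1→4: ·
e13 timeout(3): 3[cand,b=18,-]
e14 deliver 0→3: ·
e15 propose(1,'z'): ·
e16 timeout(4): 4[cand,b=19,-]
e17 deliver 0→1: ·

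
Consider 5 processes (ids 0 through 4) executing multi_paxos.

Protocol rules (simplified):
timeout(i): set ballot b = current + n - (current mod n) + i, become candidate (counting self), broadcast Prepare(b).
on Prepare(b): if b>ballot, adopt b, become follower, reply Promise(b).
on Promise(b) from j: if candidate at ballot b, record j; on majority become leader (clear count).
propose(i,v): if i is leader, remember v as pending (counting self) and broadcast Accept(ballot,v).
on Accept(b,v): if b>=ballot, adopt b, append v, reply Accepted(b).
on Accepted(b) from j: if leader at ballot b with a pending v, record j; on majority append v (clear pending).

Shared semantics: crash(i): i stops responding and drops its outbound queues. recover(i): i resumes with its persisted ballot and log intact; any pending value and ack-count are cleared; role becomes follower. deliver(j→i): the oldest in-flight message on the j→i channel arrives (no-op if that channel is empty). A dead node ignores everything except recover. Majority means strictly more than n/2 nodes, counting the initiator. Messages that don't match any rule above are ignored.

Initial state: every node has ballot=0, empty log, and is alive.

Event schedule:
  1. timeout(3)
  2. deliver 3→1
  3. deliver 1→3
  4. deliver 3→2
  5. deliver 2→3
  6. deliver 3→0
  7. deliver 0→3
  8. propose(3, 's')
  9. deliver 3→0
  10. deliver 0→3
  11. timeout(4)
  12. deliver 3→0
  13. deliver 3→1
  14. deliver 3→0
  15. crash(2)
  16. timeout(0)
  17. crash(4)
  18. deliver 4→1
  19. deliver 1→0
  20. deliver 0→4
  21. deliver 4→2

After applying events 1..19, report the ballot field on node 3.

[1] timeout(3) → N3(cand b8 [-])
[2] deliver 3→1 → N1(foll b8 [-])
[3] deliver 1→3 → ∅
[4] deliver 3→2 → N2(foll b8 [-])
[5] deliver 2→3 → N3(lead b8 [-])
[6] deliver 3→0 → N0(foll b8 [-])
[7] deliver 0→3 → ∅
[8] propose(3,'s') → ∅
[9] deliver 3→0 → N0(foll b8 [s])
[10] deliver 0→3 → ∅
[11] timeout(4) → N4(cand b9 [-])
[12] deliver 3→0 → ∅
[13] deliver 3→1 → N1(foll b8 [s])
[14] deliver 3→0 → ∅
[15] crash(2) → N2(✗foll b8 [-])
[16] timeout(0) → N0(cand b10 [s])
[17] crash(4) → N4(✗cand b9 [-])
[18] deliver 4→1 → ∅
[19] deliver 1→0 → ∅

8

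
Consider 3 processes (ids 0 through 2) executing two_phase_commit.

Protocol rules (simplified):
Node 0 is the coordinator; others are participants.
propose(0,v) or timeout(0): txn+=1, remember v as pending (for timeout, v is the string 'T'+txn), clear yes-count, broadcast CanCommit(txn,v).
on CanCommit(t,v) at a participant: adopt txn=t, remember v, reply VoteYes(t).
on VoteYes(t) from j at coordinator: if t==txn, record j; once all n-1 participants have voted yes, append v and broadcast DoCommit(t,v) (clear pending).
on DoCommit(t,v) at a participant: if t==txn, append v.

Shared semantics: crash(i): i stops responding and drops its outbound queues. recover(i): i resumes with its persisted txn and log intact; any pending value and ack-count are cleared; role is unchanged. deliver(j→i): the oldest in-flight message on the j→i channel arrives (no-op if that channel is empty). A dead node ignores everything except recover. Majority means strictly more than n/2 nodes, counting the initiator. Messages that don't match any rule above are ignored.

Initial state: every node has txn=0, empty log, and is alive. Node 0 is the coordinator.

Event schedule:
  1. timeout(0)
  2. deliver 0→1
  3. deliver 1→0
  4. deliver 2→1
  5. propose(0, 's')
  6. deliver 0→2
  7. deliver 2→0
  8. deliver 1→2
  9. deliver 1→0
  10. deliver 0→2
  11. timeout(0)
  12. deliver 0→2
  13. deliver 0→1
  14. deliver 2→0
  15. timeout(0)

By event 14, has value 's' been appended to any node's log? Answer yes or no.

after 1 — timeout(0): n0:coor/t1/[-]
after 2 — deliver 0→1: n1:part/t1/[-]
after 3 — deliver 1→0: ·
after 4 — deliver 2→1: ·
after 5 — propose(0,'s'): n0:coor/t2/[-]
after 6 — deliver 0→2: n2:part/t1/[-]
after 7 — deliver 2→0: ·
after 8 — deliver 1→2: ·
after 9 — deliver 1→0: ·
after 10 — deliver 0→2: n2:part/t2/[-]
after 11 — timeout(0): n0:coor/t3/[-]
after 12 — deliver 0→2: n2:part/t3/[-]
after 13 — deliver 0→1: n1:part/t2/[-]
after 14 — deliver 2→0: ·

no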